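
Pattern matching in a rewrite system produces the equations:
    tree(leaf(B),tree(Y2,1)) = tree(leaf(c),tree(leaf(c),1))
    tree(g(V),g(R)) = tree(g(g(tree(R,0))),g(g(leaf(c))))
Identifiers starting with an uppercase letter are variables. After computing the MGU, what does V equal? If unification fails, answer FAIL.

Decompose tree/2: leaf(B) = leaf(c),  tree(Y2,1) = tree(leaf(c),1).
Decompose leaf/1: B = c.
Bind B := c; no other remaining equation mentions B.
Decompose tree/2: Y2 = leaf(c),  1 = 1.
Bind Y2 := leaf(c); no other remaining equation mentions Y2.
Delete trivial equation 1 = 1.
Decompose tree/2: g(V) = g(g(tree(R,0))),  g(R) = g(g(leaf(c))).
Decompose g/1: V = g(tree(R,0)).
Bind V := g(tree(R,0)); no other remaining equation mentions V.
Decompose g/1: R = g(leaf(c)).
Bind R := g(leaf(c)). Substituting into the earlier binding gives V := g(tree(g(leaf(c)),0)).
MGU = { B ↦ c, Y2 ↦ leaf(c), V ↦ g(tree(g(leaf(c)),0)), R ↦ g(leaf(c)) }, so V ↦ g(tree(g(leaf(c)),0)).

g(tree(g(leaf(c)),0))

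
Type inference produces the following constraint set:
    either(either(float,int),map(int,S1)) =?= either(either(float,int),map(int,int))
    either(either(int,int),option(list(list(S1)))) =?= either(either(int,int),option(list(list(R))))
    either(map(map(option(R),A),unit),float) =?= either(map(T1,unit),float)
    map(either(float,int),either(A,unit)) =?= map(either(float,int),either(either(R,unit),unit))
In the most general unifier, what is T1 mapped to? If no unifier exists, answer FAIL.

Decompose either/2: either(float,int) =?= either(float,int),  map(int,S1) =?= map(int,int).
Delete trivial equation either(float,int) =?= either(float,int).
Decompose map/2: int =?= int,  S1 =?= int.
Delete trivial equation int =?= int.
Bind S1 := int; substituting into the one remaining equation that mentions S1 gives: either(either(int,int),option(list(list(int)))) =?= either(either(int,int),option(list(list(R)))).
Decompose either/2: either(int,int) =?= either(int,int),  option(list(list(int))) =?= option(list(list(R))).
Delete trivial equation either(int,int) =?= either(int,int).
Decompose option/1: list(list(int)) =?= list(list(R)).
Decompose list/1: list(int) =?= list(R).
Decompose list/1: int =?= R.
Bind R := int; substituting into the remaining equations gives: either(map(map(option(int),A),unit),float) =?= either(map(T1,unit),float),  map(either(float,int),either(A,unit)) =?= map(either(float,int),either(either(int,unit),unit)).
Decompose either/2: map(map(option(int),A),unit) =?= map(T1,unit),  float =?= float.
Decompose map/2: map(option(int),A) =?= T1,  unit =?= unit.
Bind T1 := map(option(int),A); no other remaining equation mentions T1.
Delete trivial equation unit =?= unit.
Delete trivial equation float =?= float.
Decompose map/2: either(float,int) =?= either(float,int),  either(A,unit) =?= either(either(int,unit),unit).
Delete trivial equation either(float,int) =?= either(float,int).
Decompose either/2: A =?= either(int,unit),  unit =?= unit.
Bind A := either(int,unit); no other remaining equation mentions A. Substituting into the earlier binding gives T1 := map(option(int),either(int,unit)).
Delete trivial equation unit =?= unit.
MGU = { S1 ↦ int, R ↦ int, T1 ↦ map(option(int),either(int,unit)), A ↦ either(int,unit) }, so T1 ↦ map(option(int),either(int,unit)).

map(option(int),either(int,unit))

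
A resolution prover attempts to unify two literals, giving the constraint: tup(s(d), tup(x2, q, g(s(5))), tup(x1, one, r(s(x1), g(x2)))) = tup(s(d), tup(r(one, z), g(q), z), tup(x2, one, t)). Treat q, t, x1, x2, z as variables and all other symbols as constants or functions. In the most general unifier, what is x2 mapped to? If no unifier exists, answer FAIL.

FAIL

Decompose tup/3: s(d) = s(d),  tup(x2, q, g(s(5))) = tup(r(one, z), g(q), z),  tup(x1, one, r(s(x1), g(x2))) = tup(x2, one, t).
Delete trivial equation s(d) = s(d).
Decompose tup/3: x2 = r(one, z),  q = g(q),  g(s(5)) = z.
Bind x2 := r(one, z); substituting into the one remaining equation that mentions x2 gives: tup(x1, one, r(s(x1), g(r(one, z)))) = tup(r(one, z), one, t).
Occurs check fails: q occurs in g(q); the equation q = g(q) has no finite solution.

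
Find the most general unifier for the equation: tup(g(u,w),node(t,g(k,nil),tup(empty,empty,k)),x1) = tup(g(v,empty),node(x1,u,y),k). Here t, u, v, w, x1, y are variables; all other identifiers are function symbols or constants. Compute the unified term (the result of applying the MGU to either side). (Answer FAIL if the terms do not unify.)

Decompose tup/3: g(u,w) = g(v,empty),  node(t,g(k,nil),tup(empty,empty,k)) = node(x1,u,y),  x1 = k.
Decompose g/2: u = v,  w = empty.
Bind u := v; substituting into the one remaining equation that mentions u gives: node(t,g(k,nil),tup(empty,empty,k)) = node(x1,v,y).
Bind w := empty; no other remaining equation mentions w.
Decompose node/3: t = x1,  g(k,nil) = v,  tup(empty,empty,k) = y.
Bind t := x1; no other remaining equation mentions t.
Bind v := g(k,nil); no other remaining equation mentions v. Substituting into the earlier binding gives u := g(k,nil).
Bind y := tup(empty,empty,k); no other remaining equation mentions y.
Bind x1 := k. Substituting into the earlier binding gives t := k.
Applying the MGU to either side gives tup(g(g(k,nil),empty),node(k,g(k,nil),tup(empty,empty,k)),k).

tup(g(g(k,nil),empty),node(k,g(k,nil),tup(empty,empty,k)),k)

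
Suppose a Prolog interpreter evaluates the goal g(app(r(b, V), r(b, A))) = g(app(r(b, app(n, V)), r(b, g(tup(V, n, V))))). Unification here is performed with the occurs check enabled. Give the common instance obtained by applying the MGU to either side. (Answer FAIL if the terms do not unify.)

FAIL

Decompose g/1: app(r(b, V), r(b, A)) = app(r(b, app(n, V)), r(b, g(tup(V, n, V)))).
Decompose app/2: r(b, V) = r(b, app(n, V)),  r(b, A) = r(b, g(tup(V, n, V))).
Decompose r/2: b = b,  V = app(n, V).
Delete trivial equation b = b.
Occurs check fails: V occurs in app(n, V); the equation V = app(n, V) has no finite solution.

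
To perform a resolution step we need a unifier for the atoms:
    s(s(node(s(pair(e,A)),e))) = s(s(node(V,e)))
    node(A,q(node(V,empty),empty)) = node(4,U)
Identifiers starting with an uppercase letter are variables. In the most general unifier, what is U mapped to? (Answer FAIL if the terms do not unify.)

q(node(s(pair(e,4)),empty),empty)

Decompose s/1: s(node(s(pair(e,A)),e)) = s(node(V,e)).
Decompose s/1: node(s(pair(e,A)),e) = node(V,e).
Decompose node/2: s(pair(e,A)) = V,  e = e.
Bind V := s(pair(e,A)); substituting into the one remaining equation that mentions V gives: node(A,q(node(s(pair(e,A)),empty),empty)) = node(4,U).
Delete trivial equation e = e.
Decompose node/2: A = 4,  q(node(s(pair(e,A)),empty),empty) = U.
Bind A := 4; substituting into the remaining equation gives: q(node(s(pair(e,4)),empty),empty) = U. Substituting into the earlier binding gives V := s(pair(e,4)).
Bind U := q(node(s(pair(e,4)),empty),empty).
MGU = { V -> s(pair(e,4)), A -> 4, U -> q(node(s(pair(e,4)),empty),empty) }, so U -> q(node(s(pair(e,4)),empty),empty).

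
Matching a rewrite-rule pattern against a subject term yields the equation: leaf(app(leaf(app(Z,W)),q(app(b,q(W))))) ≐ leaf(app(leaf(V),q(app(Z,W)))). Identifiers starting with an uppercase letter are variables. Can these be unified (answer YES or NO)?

NO

Decompose leaf/1: app(leaf(app(Z,W)),q(app(b,q(W)))) ≐ app(leaf(V),q(app(Z,W))).
Decompose app/2: leaf(app(Z,W)) ≐ leaf(V),  q(app(b,q(W))) ≐ q(app(Z,W)).
Decompose leaf/1: app(Z,W) ≐ V.
Bind V := app(Z,W); no other remaining equation mentions V.
Decompose q/1: app(b,q(W)) ≐ app(Z,W).
Decompose app/2: b ≐ Z,  q(W) ≐ W.
Bind Z := b; no other remaining equation mentions Z. Substituting into the earlier binding gives V := app(b,W).
Occurs check fails: W occurs in q(W); the equation W ≐ q(W) has no finite solution.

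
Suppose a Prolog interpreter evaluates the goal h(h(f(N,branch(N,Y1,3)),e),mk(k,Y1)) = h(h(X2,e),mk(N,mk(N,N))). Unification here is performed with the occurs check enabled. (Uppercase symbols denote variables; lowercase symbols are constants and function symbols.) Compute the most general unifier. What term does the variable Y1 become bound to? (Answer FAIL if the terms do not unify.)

Decompose h/2: h(f(N,branch(N,Y1,3)),e) = h(X2,e),  mk(k,Y1) = mk(N,mk(N,N)).
Decompose h/2: f(N,branch(N,Y1,3)) = X2,  e = e.
Bind X2 := f(N,branch(N,Y1,3)); no other remaining equation mentions X2.
Delete trivial equation e = e.
Decompose mk/2: k = N,  Y1 = mk(N,N).
Bind N := k; substituting into the remaining equation gives: Y1 = mk(k,k). Substituting into the earlier binding gives X2 := f(k,branch(k,Y1,3)).
Bind Y1 := mk(k,k). Substituting into the earlier binding gives X2 := f(k,branch(k,mk(k,k),3)).
MGU = { X2 ↦ f(k,branch(k,mk(k,k),3)), N ↦ k, Y1 ↦ mk(k,k) }, so Y1 ↦ mk(k,k).

mk(k,k)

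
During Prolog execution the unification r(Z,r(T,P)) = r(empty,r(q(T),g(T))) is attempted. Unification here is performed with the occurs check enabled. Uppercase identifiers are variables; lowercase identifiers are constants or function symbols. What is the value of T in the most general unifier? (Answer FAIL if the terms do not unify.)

FAIL

Decompose r/2: Z = empty,  r(T,P) = r(q(T),g(T)).
Bind Z := empty; no other remaining equation mentions Z.
Decompose r/2: T = q(T),  P = g(T).
Occurs check fails: T occurs in q(T); the equation T = q(T) has no finite solution.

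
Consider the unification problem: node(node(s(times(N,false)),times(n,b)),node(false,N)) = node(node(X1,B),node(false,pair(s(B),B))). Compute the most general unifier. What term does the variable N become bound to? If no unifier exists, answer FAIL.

pair(s(times(n,b)),times(n,b))

Decompose node/2: node(s(times(N,false)),times(n,b)) = node(X1,B),  node(false,N) = node(false,pair(s(B),B)).
Decompose node/2: s(times(N,false)) = X1,  times(n,b) = B.
Bind X1 := s(times(N,false)); no other remaining equation mentions X1.
Bind B := times(n,b); substituting into the remaining equation gives: node(false,N) = node(false,pair(s(times(n,b)),times(n,b))).
Decompose node/2: false = false,  N = pair(s(times(n,b)),times(n,b)).
Delete trivial equation false = false.
Bind N := pair(s(times(n,b)),times(n,b)). Substituting into the earlier binding gives X1 := s(times(pair(s(times(n,b)),times(n,b)),false)).
MGU = { X1 ↦ s(times(pair(s(times(n,b)),times(n,b)),false)), B ↦ times(n,b), N ↦ pair(s(times(n,b)),times(n,b)) }, so N ↦ pair(s(times(n,b)),times(n,b)).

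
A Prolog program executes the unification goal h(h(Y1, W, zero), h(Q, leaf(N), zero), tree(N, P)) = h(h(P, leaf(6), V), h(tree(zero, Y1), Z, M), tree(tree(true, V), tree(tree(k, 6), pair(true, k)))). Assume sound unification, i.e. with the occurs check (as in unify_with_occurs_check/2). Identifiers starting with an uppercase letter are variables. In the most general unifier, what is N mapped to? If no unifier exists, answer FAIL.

Decompose h/3: h(Y1, W, zero) = h(P, leaf(6), V),  h(Q, leaf(N), zero) = h(tree(zero, Y1), Z, M),  tree(N, P) = tree(tree(true, V), tree(tree(k, 6), pair(true, k))).
Decompose h/3: Y1 = P,  W = leaf(6),  zero = V.
Bind Y1 := P; substituting into the one remaining equation that mentions Y1 gives: h(Q, leaf(N), zero) = h(tree(zero, P), Z, M).
Bind W := leaf(6); no other remaining equation mentions W.
Bind V := zero; substituting into the one remaining equation that mentions V gives: tree(N, P) = tree(tree(true, zero), tree(tree(k, 6), pair(true, k))).
Decompose h/3: Q = tree(zero, P),  leaf(N) = Z,  zero = M.
Bind Q := tree(zero, P); no other remaining equation mentions Q.
Bind Z := leaf(N); no other remaining equation mentions Z.
Bind M := zero; no other remaining equation mentions M.
Decompose tree/2: N = tree(true, zero),  P = tree(tree(k, 6), pair(true, k)).
Bind N := tree(true, zero); no other remaining equation mentions N. Substituting into the earlier binding gives Z := leaf(tree(true, zero)).
Bind P := tree(tree(k, 6), pair(true, k)). Substituting into the earlier bindings gives Y1 := tree(tree(k, 6), pair(true, k)), Q := tree(zero, tree(tree(k, 6), pair(true, k))).
MGU = { Y1 = tree(tree(k, 6), pair(true, k)), W = leaf(6), V = zero, Q = tree(zero, tree(tree(k, 6), pair(true, k))), Z = leaf(tree(true, zero)), M = zero, N = tree(true, zero), P = tree(tree(k, 6), pair(true, k)) }, so N = tree(true, zero).

tree(true, zero)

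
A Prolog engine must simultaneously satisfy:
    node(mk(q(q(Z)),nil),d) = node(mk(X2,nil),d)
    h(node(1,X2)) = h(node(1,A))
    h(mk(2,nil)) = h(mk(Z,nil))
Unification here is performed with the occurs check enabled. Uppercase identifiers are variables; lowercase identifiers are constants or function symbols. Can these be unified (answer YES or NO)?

Decompose node/2: mk(q(q(Z)),nil) = mk(X2,nil),  d = d.
Decompose mk/2: q(q(Z)) = X2,  nil = nil.
Bind X2 := q(q(Z)); substituting into the one remaining equation that mentions X2 gives: h(node(1,q(q(Z)))) = h(node(1,A)).
Delete trivial equation nil = nil.
Delete trivial equation d = d.
Decompose h/1: node(1,q(q(Z))) = node(1,A).
Decompose node/2: 1 = 1,  q(q(Z)) = A.
Delete trivial equation 1 = 1.
Bind A := q(q(Z)); no other remaining equation mentions A.
Decompose h/1: mk(2,nil) = mk(Z,nil).
Decompose mk/2: 2 = Z,  nil = nil.
Bind Z := 2; no other remaining equation mentions Z. Substituting into the earlier bindings gives X2 := q(q(2)), A := q(q(2)).
Delete trivial equation nil = nil.
No equations remain and no clash or occurs-check failure arose, so a unifier exists.

YES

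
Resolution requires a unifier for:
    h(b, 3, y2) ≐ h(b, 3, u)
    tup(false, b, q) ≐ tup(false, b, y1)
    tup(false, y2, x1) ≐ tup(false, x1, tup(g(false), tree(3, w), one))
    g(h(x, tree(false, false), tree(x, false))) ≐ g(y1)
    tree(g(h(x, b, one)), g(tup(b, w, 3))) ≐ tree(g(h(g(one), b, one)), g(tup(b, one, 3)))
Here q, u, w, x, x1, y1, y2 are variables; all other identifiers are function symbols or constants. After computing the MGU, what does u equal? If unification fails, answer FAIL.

tup(g(false), tree(3, one), one)

Decompose h/3: b ≐ b,  3 ≐ 3,  y2 ≐ u.
Delete trivial equation b ≐ b.
Delete trivial equation 3 ≐ 3.
Bind y2 := u; substituting into the one remaining equation that mentions y2 gives: tup(false, u, x1) ≐ tup(false, x1, tup(g(false), tree(3, w), one)).
Decompose tup/3: false ≐ false,  b ≐ b,  q ≐ y1.
Delete trivial equation false ≐ false.
Delete trivial equation b ≐ b.
Bind q := y1; no other remaining equation mentions q.
Decompose tup/3: false ≐ false,  u ≐ x1,  x1 ≐ tup(g(false), tree(3, w), one).
Delete trivial equation false ≐ false.
Bind u := x1; no other remaining equation mentions u. Substituting into the earlier binding gives y2 := x1.
Bind x1 := tup(g(false), tree(3, w), one); no other remaining equation mentions x1. Substituting into the earlier bindings gives y2 := tup(g(false), tree(3, w), one), u := tup(g(false), tree(3, w), one).
Decompose g/1: h(x, tree(false, false), tree(x, false)) ≐ y1.
Bind y1 := h(x, tree(false, false), tree(x, false)); no other remaining equation mentions y1. Substituting into the earlier binding gives q := h(x, tree(false, false), tree(x, false)).
Decompose tree/2: g(h(x, b, one)) ≐ g(h(g(one), b, one)),  g(tup(b, w, 3)) ≐ g(tup(b, one, 3)).
Decompose g/1: h(x, b, one) ≐ h(g(one), b, one).
Decompose h/3: x ≐ g(one),  b ≐ b,  one ≐ one.
Bind x := g(one); no other remaining equation mentions x. Substituting into the earlier bindings gives q := h(g(one), tree(false, false), tree(g(one), false)), y1 := h(g(one), tree(false, false), tree(g(one), false)).
Delete trivial equation b ≐ b.
Delete trivial equation one ≐ one.
Decompose g/1: tup(b, w, 3) ≐ tup(b, one, 3).
Decompose tup/3: b ≐ b,  w ≐ one,  3 ≐ 3.
Delete trivial equation b ≐ b.
Bind w := one; no other remaining equation mentions w. Substituting into the earlier bindings gives y2 := tup(g(false), tree(3, one), one), u := tup(g(false), tree(3, one), one), x1 := tup(g(false), tree(3, one), one).
Delete trivial equation 3 ≐ 3.
MGU = { y2 := tup(g(false), tree(3, one), one), q := h(g(one), tree(false, false), tree(g(one), false)), u := tup(g(false), tree(3, one), one), x1 := tup(g(false), tree(3, one), one), y1 := h(g(one), tree(false, false), tree(g(one), false)), x := g(one), w := one }, so u := tup(g(false), tree(3, one), one).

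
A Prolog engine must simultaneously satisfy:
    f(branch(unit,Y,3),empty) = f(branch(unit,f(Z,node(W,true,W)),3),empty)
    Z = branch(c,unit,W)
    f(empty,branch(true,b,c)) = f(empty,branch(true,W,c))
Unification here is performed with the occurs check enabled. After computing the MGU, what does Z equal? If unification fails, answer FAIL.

branch(c,unit,b)

Decompose f/2: branch(unit,Y,3) = branch(unit,f(Z,node(W,true,W)),3),  empty = empty.
Decompose branch/3: unit = unit,  Y = f(Z,node(W,true,W)),  3 = 3.
Delete trivial equation unit = unit.
Bind Y := f(Z,node(W,true,W)); no other remaining equation mentions Y.
Delete trivial equation 3 = 3.
Delete trivial equation empty = empty.
Bind Z := branch(c,unit,W); no other remaining equation mentions Z. Substituting into the earlier binding gives Y := f(branch(c,unit,W),node(W,true,W)).
Decompose f/2: empty = empty,  branch(true,b,c) = branch(true,W,c).
Delete trivial equation empty = empty.
Decompose branch/3: true = true,  b = W,  c = c.
Delete trivial equation true = true.
Bind W := b; no other remaining equation mentions W. Substituting into the earlier bindings gives Y := f(branch(c,unit,b),node(b,true,b)), Z := branch(c,unit,b).
Delete trivial equation c = c.
MGU = { Y ↦ f(branch(c,unit,b),node(b,true,b)), Z ↦ branch(c,unit,b), W ↦ b }, so Z ↦ branch(c,unit,b).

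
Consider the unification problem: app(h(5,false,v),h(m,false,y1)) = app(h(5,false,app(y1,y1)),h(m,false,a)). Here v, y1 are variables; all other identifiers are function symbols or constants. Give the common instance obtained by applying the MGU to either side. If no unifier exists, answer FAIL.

app(h(5,false,app(a,a)),h(m,false,a))

Decompose app/2: h(5,false,v) = h(5,false,app(y1,y1)),  h(m,false,y1) = h(m,false,a).
Decompose h/3: 5 = 5,  false = false,  v = app(y1,y1).
Delete trivial equation 5 = 5.
Delete trivial equation false = false.
Bind v := app(y1,y1); no other remaining equation mentions v.
Decompose h/3: m = m,  false = false,  y1 = a.
Delete trivial equation m = m.
Delete trivial equation false = false.
Bind y1 := a. Substituting into the earlier binding gives v := app(a,a).
Applying the MGU to either side gives app(h(5,false,app(a,a)),h(m,false,a)).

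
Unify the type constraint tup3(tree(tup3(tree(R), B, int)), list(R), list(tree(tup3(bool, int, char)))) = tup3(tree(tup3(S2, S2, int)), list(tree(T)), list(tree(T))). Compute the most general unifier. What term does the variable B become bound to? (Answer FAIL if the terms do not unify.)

tree(tree(tup3(bool, int, char)))

Decompose tup3/3: tree(tup3(tree(R), B, int)) = tree(tup3(S2, S2, int)),  list(R) = list(tree(T)),  list(tree(tup3(bool, int, char))) = list(tree(T)).
Decompose tree/1: tup3(tree(R), B, int) = tup3(S2, S2, int).
Decompose tup3/3: tree(R) = S2,  B = S2,  int = int.
Bind S2 := tree(R); substituting into the one remaining equation that mentions S2 gives: B = tree(R).
Bind B := tree(R); no other remaining equation mentions B.
Delete trivial equation int = int.
Decompose list/1: R = tree(T).
Bind R := tree(T); no other remaining equation mentions R. Substituting into the earlier bindings gives S2 := tree(tree(T)), B := tree(tree(T)).
Decompose list/1: tree(tup3(bool, int, char)) = tree(T).
Decompose tree/1: tup3(bool, int, char) = T.
Bind T := tup3(bool, int, char). Substituting into the earlier bindings gives S2 := tree(tree(tup3(bool, int, char))), B := tree(tree(tup3(bool, int, char))), R := tree(tup3(bool, int, char)).
MGU = { S2 -> tree(tree(tup3(bool, int, char))), B -> tree(tree(tup3(bool, int, char))), R -> tree(tup3(bool, int, char)), T -> tup3(bool, int, char) }, so B -> tree(tree(tup3(bool, int, char))).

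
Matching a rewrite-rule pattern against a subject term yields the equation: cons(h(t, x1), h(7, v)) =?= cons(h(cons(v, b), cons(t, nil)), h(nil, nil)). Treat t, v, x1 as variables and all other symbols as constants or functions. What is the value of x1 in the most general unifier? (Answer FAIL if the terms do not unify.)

FAIL

Decompose cons/2: h(t, x1) =?= h(cons(v, b), cons(t, nil)),  h(7, v) =?= h(nil, nil).
Decompose h/2: t =?= cons(v, b),  x1 =?= cons(t, nil).
Bind t := cons(v, b); substituting into the one remaining equation that mentions t gives: x1 =?= cons(cons(v, b), nil).
Bind x1 := cons(cons(v, b), nil); no other remaining equation mentions x1.
Decompose h/2: 7 =?= nil,  v =?= nil.
Clash: constants 7 and nil differ; no unifier exists.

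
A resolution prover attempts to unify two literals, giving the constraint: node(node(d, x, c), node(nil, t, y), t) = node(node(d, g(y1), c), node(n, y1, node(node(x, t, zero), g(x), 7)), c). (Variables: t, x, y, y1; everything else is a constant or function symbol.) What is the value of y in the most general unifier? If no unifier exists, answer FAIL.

Decompose node/3: node(d, x, c) = node(d, g(y1), c),  node(nil, t, y) = node(n, y1, node(node(x, t, zero), g(x), 7)),  t = c.
Decompose node/3: d = d,  x = g(y1),  c = c.
Delete trivial equation d = d.
Bind x := g(y1); substituting into the one remaining equation that mentions x gives: node(nil, t, y) = node(n, y1, node(node(g(y1), t, zero), g(g(y1)), 7)).
Delete trivial equation c = c.
Decompose node/3: nil = n,  t = y1,  y = node(node(g(y1), t, zero), g(g(y1)), 7).
Clash: constants nil and n differ; no unifier exists.

FAIL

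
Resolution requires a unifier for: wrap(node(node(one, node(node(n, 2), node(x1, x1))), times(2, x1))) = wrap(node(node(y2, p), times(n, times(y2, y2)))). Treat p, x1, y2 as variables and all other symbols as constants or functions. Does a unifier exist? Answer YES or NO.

Decompose wrap/1: node(node(one, node(node(n, 2), node(x1, x1))), times(2, x1)) = node(node(y2, p), times(n, times(y2, y2))).
Decompose node/2: node(one, node(node(n, 2), node(x1, x1))) = node(y2, p),  times(2, x1) = times(n, times(y2, y2)).
Decompose node/2: one = y2,  node(node(n, 2), node(x1, x1)) = p.
Bind y2 := one; substituting into the one remaining equation that mentions y2 gives: times(2, x1) = times(n, times(one, one)).
Bind p := node(node(n, 2), node(x1, x1)); no other remaining equation mentions p.
Decompose times/2: 2 = n,  x1 = times(one, one).
Clash: constants 2 and n differ; no unifier exists.

NO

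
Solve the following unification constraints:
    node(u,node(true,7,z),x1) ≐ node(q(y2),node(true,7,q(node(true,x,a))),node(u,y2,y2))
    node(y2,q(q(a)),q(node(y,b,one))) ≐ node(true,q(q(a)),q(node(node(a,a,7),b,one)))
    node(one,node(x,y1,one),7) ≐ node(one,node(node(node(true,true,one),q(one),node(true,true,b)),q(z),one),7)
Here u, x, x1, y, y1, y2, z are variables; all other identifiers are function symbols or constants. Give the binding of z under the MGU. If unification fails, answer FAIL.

Decompose node/3: u ≐ q(y2),  node(true,7,z) ≐ node(true,7,q(node(true,x,a))),  x1 ≐ node(u,y2,y2).
Bind u := q(y2); substituting into the one remaining equation that mentions u gives: x1 ≐ node(q(y2),y2,y2).
Decompose node/3: true ≐ true,  7 ≐ 7,  z ≐ q(node(true,x,a)).
Delete trivial equation true ≐ true.
Delete trivial equation 7 ≐ 7.
Bind z := q(node(true,x,a)); substituting into the one remaining equation that mentions z gives: node(one,node(x,y1,one),7) ≐ node(one,node(node(node(true,true,one),q(one),node(true,true,b)),q(q(node(true,x,a))),one),7).
Bind x1 := node(q(y2),y2,y2); no other remaining equation mentions x1.
Decompose node/3: y2 ≐ true,  q(q(a)) ≐ q(q(a)),  q(node(y,b,one)) ≐ q(node(node(a,a,7),b,one)).
Bind y2 := true; no other remaining equation mentions y2. Substituting into the earlier bindings gives u := q(true), x1 := node(q(true),true,true).
Delete trivial equation q(q(a)) ≐ q(q(a)).
Decompose q/1: node(y,b,one) ≐ node(node(a,a,7),b,one).
Decompose node/3: y ≐ node(a,a,7),  b ≐ b,  one ≐ one.
Bind y := node(a,a,7); no other remaining equation mentions y.
Delete trivial equation b ≐ b.
Delete trivial equation one ≐ one.
Decompose node/3: one ≐ one,  node(x,y1,one) ≐ node(node(node(true,true,one),q(one),node(true,true,b)),q(q(node(true,x,a))),one),  7 ≐ 7.
Delete trivial equation one ≐ one.
Decompose node/3: x ≐ node(node(true,true,one),q(one),node(true,true,b)),  y1 ≐ q(q(node(true,x,a))),  one ≐ one.
Bind x := node(node(true,true,one),q(one),node(true,true,b)); substituting into the one remaining equation that mentions x gives: y1 ≐ q(q(node(true,node(node(true,true,one),q(one),node(true,true,b)),a))). Substituting into the earlier binding gives z := q(node(true,node(node(true,true,one),q(one),node(true,true,b)),a)).
Bind y1 := q(q(node(true,node(node(true,true,one),q(one),node(true,true,b)),a))); no other remaining equation mentions y1.
Delete trivial equation one ≐ one.
Delete trivial equation 7 ≐ 7.
MGU = { u ↦ q(true), z ↦ q(node(true,node(node(true,true,one),q(one),node(true,true,b)),a)), x1 ↦ node(q(true),true,true), y2 ↦ true, y ↦ node(a,a,7), x ↦ node(node(true,true,one),q(one),node(true,true,b)), y1 ↦ q(q(node(true,node(node(true,true,one),q(one),node(true,true,b)),a))) }, so z ↦ q(node(true,node(node(true,true,one),q(one),node(true,true,b)),a)).

q(node(true,node(node(true,true,one),q(one),node(true,true,b)),a))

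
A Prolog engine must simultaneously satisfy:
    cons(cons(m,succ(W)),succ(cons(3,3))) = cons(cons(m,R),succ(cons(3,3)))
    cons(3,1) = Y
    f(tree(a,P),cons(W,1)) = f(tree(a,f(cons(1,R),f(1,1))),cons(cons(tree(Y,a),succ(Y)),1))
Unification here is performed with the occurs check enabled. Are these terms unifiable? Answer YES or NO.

Decompose cons/2: cons(m,succ(W)) = cons(m,R),  succ(cons(3,3)) = succ(cons(3,3)).
Decompose cons/2: m = m,  succ(W) = R.
Delete trivial equation m = m.
Bind R := succ(W); substituting into the one remaining equation that mentions R gives: f(tree(a,P),cons(W,1)) = f(tree(a,f(cons(1,succ(W)),f(1,1))),cons(cons(tree(Y,a),succ(Y)),1)).
Delete trivial equation succ(cons(3,3)) = succ(cons(3,3)).
Bind Y := cons(3,1); substituting into the remaining equation gives: f(tree(a,P),cons(W,1)) = f(tree(a,f(cons(1,succ(W)),f(1,1))),cons(cons(tree(cons(3,1),a),succ(cons(3,1))),1)).
Decompose f/2: tree(a,P) = tree(a,f(cons(1,succ(W)),f(1,1))),  cons(W,1) = cons(cons(tree(cons(3,1),a),succ(cons(3,1))),1).
Decompose tree/2: a = a,  P = f(cons(1,succ(W)),f(1,1)).
Delete trivial equation a = a.
Bind P := f(cons(1,succ(W)),f(1,1)); no other remaining equation mentions P.
Decompose cons/2: W = cons(tree(cons(3,1),a),succ(cons(3,1))),  1 = 1.
Bind W := cons(tree(cons(3,1),a),succ(cons(3,1))); no other remaining equation mentions W. Substituting into the earlier bindings gives R := succ(cons(tree(cons(3,1),a),succ(cons(3,1)))), P := f(cons(1,succ(cons(tree(cons(3,1),a),succ(cons(3,1))))),f(1,1)).
Delete trivial equation 1 = 1.
No equations remain and no clash or occurs-check failure arose, so a unifier exists.

YES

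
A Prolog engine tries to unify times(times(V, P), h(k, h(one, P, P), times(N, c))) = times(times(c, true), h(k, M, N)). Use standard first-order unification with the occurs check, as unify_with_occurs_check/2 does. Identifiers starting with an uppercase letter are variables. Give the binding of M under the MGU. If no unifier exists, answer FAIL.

FAIL

Decompose times/2: times(V, P) = times(c, true),  h(k, h(one, P, P), times(N, c)) = h(k, M, N).
Decompose times/2: V = c,  P = true.
Bind V := c; no other remaining equation mentions V.
Bind P := true; substituting into the remaining equation gives: h(k, h(one, true, true), times(N, c)) = h(k, M, N).
Decompose h/3: k = k,  h(one, true, true) = M,  times(N, c) = N.
Delete trivial equation k = k.
Bind M := h(one, true, true); no other remaining equation mentions M.
Occurs check fails: N occurs in times(N, c); the equation N = times(N, c) has no finite solution.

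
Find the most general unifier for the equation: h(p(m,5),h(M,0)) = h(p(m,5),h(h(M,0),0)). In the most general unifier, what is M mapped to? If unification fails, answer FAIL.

Decompose h/2: p(m,5) = p(m,5),  h(M,0) = h(h(M,0),0).
Delete trivial equation p(m,5) = p(m,5).
Decompose h/2: M = h(M,0),  0 = 0.
Occurs check fails: M occurs in h(M,0); the equation M = h(M,0) has no finite solution.

FAIL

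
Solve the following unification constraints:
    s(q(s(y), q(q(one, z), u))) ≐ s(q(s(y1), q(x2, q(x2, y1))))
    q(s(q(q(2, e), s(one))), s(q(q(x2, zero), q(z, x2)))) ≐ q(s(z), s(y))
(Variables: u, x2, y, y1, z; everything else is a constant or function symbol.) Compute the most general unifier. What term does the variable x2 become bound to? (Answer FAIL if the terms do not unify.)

Decompose s/1: q(s(y), q(q(one, z), u)) ≐ q(s(y1), q(x2, q(x2, y1))).
Decompose q/2: s(y) ≐ s(y1),  q(q(one, z), u) ≐ q(x2, q(x2, y1)).
Decompose s/1: y ≐ y1.
Bind y := y1; substituting into the one remaining equation that mentions y gives: q(s(q(q(2, e), s(one))), s(q(q(x2, zero), q(z, x2)))) ≐ q(s(z), s(y1)).
Decompose q/2: q(one, z) ≐ x2,  u ≐ q(x2, y1).
Bind x2 := q(one, z); substituting into the remaining equations gives: u ≐ q(q(one, z), y1),  q(s(q(q(2, e), s(one))), s(q(q(q(one, z), zero), q(z, q(one, z))))) ≐ q(s(z), s(y1)).
Bind u := q(q(one, z), y1); no other remaining equation mentions u.
Decompose q/2: s(q(q(2, e), s(one))) ≐ s(z),  s(q(q(q(one, z), zero), q(z, q(one, z)))) ≐ s(y1).
Decompose s/1: q(q(2, e), s(one)) ≐ z.
Bind z := q(q(2, e), s(one)); substituting into the remaining equation gives: s(q(q(q(one, q(q(2, e), s(one))), zero), q(q(q(2, e), s(one)), q(one, q(q(2, e), s(one)))))) ≐ s(y1). Substituting into the earlier bindings gives x2 := q(one, q(q(2, e), s(one))), u := q(q(one, q(q(2, e), s(one))), y1).
Decompose s/1: q(q(q(one, q(q(2, e), s(one))), zero), q(q(q(2, e), s(one)), q(one, q(q(2, e), s(one))))) ≐ y1.
Bind y1 := q(q(q(one, q(q(2, e), s(one))), zero), q(q(q(2, e), s(one)), q(one, q(q(2, e), s(one))))). Substituting into the earlier bindings gives y := q(q(q(one, q(q(2, e), s(one))), zero), q(q(q(2, e), s(one)), q(one, q(q(2, e), s(one))))), u := q(q(one, q(q(2, e), s(one))), q(q(q(one, q(q(2, e), s(one))), zero), q(q(q(2, e), s(one)), q(one, q(q(2, e), s(one)))))).
MGU = { y ↦ q(q(q(one, q(q(2, e), s(one))), zero), q(q(q(2, e), s(one)), q(one, q(q(2, e), s(one))))), x2 ↦ q(one, q(q(2, e), s(one))), u ↦ q(q(one, q(q(2, e), s(one))), q(q(q(one, q(q(2, e), s(one))), zero), q(q(q(2, e), s(one)), q(one, q(q(2, e), s(one)))))), z ↦ q(q(2, e), s(one)), y1 ↦ q(q(q(one, q(q(2, e), s(one))), zero), q(q(q(2, e), s(one)), q(one, q(q(2, e), s(one))))) }, so x2 ↦ q(one, q(q(2, e), s(one))).

q(one, q(q(2, e), s(one)))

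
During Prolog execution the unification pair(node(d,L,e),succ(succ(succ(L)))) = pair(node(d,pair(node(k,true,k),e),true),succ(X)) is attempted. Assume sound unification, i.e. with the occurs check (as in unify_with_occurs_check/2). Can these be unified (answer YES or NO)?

Decompose pair/2: node(d,L,e) = node(d,pair(node(k,true,k),e),true),  succ(succ(succ(L))) = succ(X).
Decompose node/3: d = d,  L = pair(node(k,true,k),e),  e = true.
Delete trivial equation d = d.
Bind L := pair(node(k,true,k),e); substituting into the one remaining equation that mentions L gives: succ(succ(succ(pair(node(k,true,k),e)))) = succ(X).
Clash: constants e and true differ; no unifier exists.

NO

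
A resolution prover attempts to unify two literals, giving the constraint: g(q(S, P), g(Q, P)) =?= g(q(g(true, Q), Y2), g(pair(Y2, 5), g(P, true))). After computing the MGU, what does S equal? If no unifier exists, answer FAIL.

Decompose g/2: q(S, P) =?= q(g(true, Q), Y2),  g(Q, P) =?= g(pair(Y2, 5), g(P, true)).
Decompose q/2: S =?= g(true, Q),  P =?= Y2.
Bind S := g(true, Q); no other remaining equation mentions S.
Bind P := Y2; substituting into the remaining equation gives: g(Q, Y2) =?= g(pair(Y2, 5), g(Y2, true)).
Decompose g/2: Q =?= pair(Y2, 5),  Y2 =?= g(Y2, true).
Bind Q := pair(Y2, 5); no other remaining equation mentions Q. Substituting into the earlier binding gives S := g(true, pair(Y2, 5)).
Occurs check fails: Y2 occurs in g(Y2, true); the equation Y2 =?= g(Y2, true) has no finite solution.

FAIL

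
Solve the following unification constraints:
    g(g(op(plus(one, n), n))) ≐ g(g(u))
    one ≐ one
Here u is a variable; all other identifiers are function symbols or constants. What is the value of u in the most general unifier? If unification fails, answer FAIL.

Decompose g/1: g(op(plus(one, n), n)) ≐ g(u).
Decompose g/1: op(plus(one, n), n) ≐ u.
Bind u := op(plus(one, n), n); no other remaining equation mentions u.
Delete trivial equation one ≐ one.
MGU = { u -> op(plus(one, n), n) }, so u -> op(plus(one, n), n).

op(plus(one, n), n)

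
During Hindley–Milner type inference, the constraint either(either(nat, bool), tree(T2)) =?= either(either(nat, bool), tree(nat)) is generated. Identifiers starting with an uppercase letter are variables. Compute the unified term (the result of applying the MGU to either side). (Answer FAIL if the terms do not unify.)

either(either(nat, bool), tree(nat))

Decompose either/2: either(nat, bool) =?= either(nat, bool),  tree(T2) =?= tree(nat).
Delete trivial equation either(nat, bool) =?= either(nat, bool).
Decompose tree/1: T2 =?= nat.
Bind T2 := nat.
Applying the MGU to either side gives either(either(nat, bool), tree(nat)).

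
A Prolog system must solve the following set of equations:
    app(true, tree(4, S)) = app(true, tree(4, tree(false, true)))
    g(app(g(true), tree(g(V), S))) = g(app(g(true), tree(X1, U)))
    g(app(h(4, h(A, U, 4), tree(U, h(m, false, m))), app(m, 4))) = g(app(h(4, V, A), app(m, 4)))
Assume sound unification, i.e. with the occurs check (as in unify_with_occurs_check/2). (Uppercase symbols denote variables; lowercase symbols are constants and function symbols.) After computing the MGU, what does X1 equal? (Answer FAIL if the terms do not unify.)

Decompose app/2: true = true,  tree(4, S) = tree(4, tree(false, true)).
Delete trivial equation true = true.
Decompose tree/2: 4 = 4,  S = tree(false, true).
Delete trivial equation 4 = 4.
Bind S := tree(false, true); substituting into the one remaining equation that mentions S gives: g(app(g(true), tree(g(V), tree(false, true)))) = g(app(g(true), tree(X1, U))).
Decompose g/1: app(g(true), tree(g(V), tree(false, true))) = app(g(true), tree(X1, U)).
Decompose app/2: g(true) = g(true),  tree(g(V), tree(false, true)) = tree(X1, U).
Delete trivial equation g(true) = g(true).
Decompose tree/2: g(V) = X1,  tree(false, true) = U.
Bind X1 := g(V); no other remaining equation mentions X1.
Bind U := tree(false, true); substituting into the remaining equation gives: g(app(h(4, h(A, tree(false, true), 4), tree(tree(false, true), h(m, false, m))), app(m, 4))) = g(app(h(4, V, A), app(m, 4))).
Decompose g/1: app(h(4, h(A, tree(false, true), 4), tree(tree(false, true), h(m, false, m))), app(m, 4)) = app(h(4, V, A), app(m, 4)).
Decompose app/2: h(4, h(A, tree(false, true), 4), tree(tree(false, true), h(m, false, m))) = h(4, V, A),  app(m, 4) = app(m, 4).
Decompose h/3: 4 = 4,  h(A, tree(false, true), 4) = V,  tree(tree(false, true), h(m, false, m)) = A.
Delete trivial equation 4 = 4.
Bind V := h(A, tree(false, true), 4); no other remaining equation mentions V. Substituting into the earlier binding gives X1 := g(h(A, tree(false, true), 4)).
Bind A := tree(tree(false, true), h(m, false, m)); no other remaining equation mentions A. Substituting into the earlier bindings gives X1 := g(h(tree(tree(false, true), h(m, false, m)), tree(false, true), 4)), V := h(tree(tree(false, true), h(m, false, m)), tree(false, true), 4).
Delete trivial equation app(m, 4) = app(m, 4).
MGU = { S ↦ tree(false, true), X1 ↦ g(h(tree(tree(false, true), h(m, false, m)), tree(false, true), 4)), U ↦ tree(false, true), V ↦ h(tree(tree(false, true), h(m, false, m)), tree(false, true), 4), A ↦ tree(tree(false, true), h(m, false, m)) }, so X1 ↦ g(h(tree(tree(false, true), h(m, false, m)), tree(false, true), 4)).

g(h(tree(tree(false, true), h(m, false, m)), tree(false, true), 4))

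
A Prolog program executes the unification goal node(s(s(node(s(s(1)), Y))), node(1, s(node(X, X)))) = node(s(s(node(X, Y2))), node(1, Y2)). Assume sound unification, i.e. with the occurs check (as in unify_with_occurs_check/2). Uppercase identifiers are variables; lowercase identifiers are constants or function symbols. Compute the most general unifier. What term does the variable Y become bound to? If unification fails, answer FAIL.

s(node(s(s(1)), s(s(1))))

Decompose node/2: s(s(node(s(s(1)), Y))) = s(s(node(X, Y2))),  node(1, s(node(X, X))) = node(1, Y2).
Decompose s/1: s(node(s(s(1)), Y)) = s(node(X, Y2)).
Decompose s/1: node(s(s(1)), Y) = node(X, Y2).
Decompose node/2: s(s(1)) = X,  Y = Y2.
Bind X := s(s(1)); substituting into the one remaining equation that mentions X gives: node(1, s(node(s(s(1)), s(s(1))))) = node(1, Y2).
Bind Y := Y2; no other remaining equation mentions Y.
Decompose node/2: 1 = 1,  s(node(s(s(1)), s(s(1)))) = Y2.
Delete trivial equation 1 = 1.
Bind Y2 := s(node(s(s(1)), s(s(1)))). Substituting into the earlier binding gives Y := s(node(s(s(1)), s(s(1)))).
MGU = { X = s(s(1)), Y = s(node(s(s(1)), s(s(1)))), Y2 = s(node(s(s(1)), s(s(1)))) }, so Y = s(node(s(s(1)), s(s(1)))).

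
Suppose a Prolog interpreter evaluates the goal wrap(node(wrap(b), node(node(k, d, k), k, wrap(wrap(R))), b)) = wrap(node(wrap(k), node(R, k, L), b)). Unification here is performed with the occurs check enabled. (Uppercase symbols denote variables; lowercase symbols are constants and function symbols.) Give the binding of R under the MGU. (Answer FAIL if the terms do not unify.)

FAIL

Decompose wrap/1: node(wrap(b), node(node(k, d, k), k, wrap(wrap(R))), b) = node(wrap(k), node(R, k, L), b).
Decompose node/3: wrap(b) = wrap(k),  node(node(k, d, k), k, wrap(wrap(R))) = node(R, k, L),  b = b.
Decompose wrap/1: b = k.
Clash: constants b and k differ; no unifier exists.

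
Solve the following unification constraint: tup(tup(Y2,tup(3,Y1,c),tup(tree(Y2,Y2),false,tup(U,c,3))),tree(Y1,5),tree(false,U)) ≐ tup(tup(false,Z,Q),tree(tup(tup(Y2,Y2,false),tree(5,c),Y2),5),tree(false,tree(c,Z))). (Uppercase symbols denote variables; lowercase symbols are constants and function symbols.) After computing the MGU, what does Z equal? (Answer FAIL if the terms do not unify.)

tup(3,tup(tup(false,false,false),tree(5,c),false),c)

Decompose tup/3: tup(Y2,tup(3,Y1,c),tup(tree(Y2,Y2),false,tup(U,c,3))) ≐ tup(false,Z,Q),  tree(Y1,5) ≐ tree(tup(tup(Y2,Y2,false),tree(5,c),Y2),5),  tree(false,U) ≐ tree(false,tree(c,Z)).
Decompose tup/3: Y2 ≐ false,  tup(3,Y1,c) ≐ Z,  tup(tree(Y2,Y2),false,tup(U,c,3)) ≐ Q.
Bind Y2 := false; substituting into the 2 remaining equations that mention Y2 gives: tup(tree(false,false),false,tup(U,c,3)) ≐ Q,  tree(Y1,5) ≐ tree(tup(tup(false,false,false),tree(5,c),false),5).
Bind Z := tup(3,Y1,c); substituting into the one remaining equation that mentions Z gives: tree(false,U) ≐ tree(false,tree(c,tup(3,Y1,c))).
Bind Q := tup(tree(false,false),false,tup(U,c,3)); no other remaining equation mentions Q.
Decompose tree/2: Y1 ≐ tup(tup(false,false,false),tree(5,c),false),  5 ≐ 5.
Bind Y1 := tup(tup(false,false,false),tree(5,c),false); substituting into the one remaining equation that mentions Y1 gives: tree(false,U) ≐ tree(false,tree(c,tup(3,tup(tup(false,false,false),tree(5,c),false),c))). Substituting into the earlier binding gives Z := tup(3,tup(tup(false,false,false),tree(5,c),false),c).
Delete trivial equation 5 ≐ 5.
Decompose tree/2: false ≐ false,  U ≐ tree(c,tup(3,tup(tup(false,false,false),tree(5,c),false),c)).
Delete trivial equation false ≐ false.
Bind U := tree(c,tup(3,tup(tup(false,false,false),tree(5,c),false),c)). Substituting into the earlier binding gives Q := tup(tree(false,false),false,tup(tree(c,tup(3,tup(tup(false,false,false),tree(5,c),false),c)),c,3)).
MGU = { Y2 -> false, Z -> tup(3,tup(tup(false,false,false),tree(5,c),false),c), Q -> tup(tree(false,false),false,tup(tree(c,tup(3,tup(tup(false,false,false),tree(5,c),false),c)),c,3)), Y1 -> tup(tup(false,false,false),tree(5,c),false), U -> tree(c,tup(3,tup(tup(false,false,false),tree(5,c),false),c)) }, so Z -> tup(3,tup(tup(false,false,false),tree(5,c),false),c).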